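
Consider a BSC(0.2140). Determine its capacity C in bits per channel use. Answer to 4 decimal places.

0.2509 bits

Binary symmetric channel: C = 1 − h₂(ε) where h₂ is the binary entropy function.
h₂(0.2140) = −0.2140·log₂0.2140 − 0.7860·log₂0.7860 = 0.7491.
C = 1 − 0.7491 = 0.2509 bits per channel use.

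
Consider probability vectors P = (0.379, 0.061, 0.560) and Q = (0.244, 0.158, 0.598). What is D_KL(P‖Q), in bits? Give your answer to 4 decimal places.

0.1040 bits

D(P‖Q) = Σ p·log₂(p/q).
  0.379·log₂(0.379/0.244) = 0.24079
  0.061·log₂(0.061/0.158) = -0.08376
  0.560·log₂(0.560/0.598) = -0.05304
D(P‖Q) = 0.1040 bits.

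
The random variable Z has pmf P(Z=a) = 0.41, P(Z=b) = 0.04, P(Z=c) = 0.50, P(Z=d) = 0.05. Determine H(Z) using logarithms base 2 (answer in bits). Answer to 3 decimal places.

H(Z) = −Σ p·log₂ p.
  −(0.41)·log₂(0.41) = 0.5274
  −(0.04)·log₂(0.04) = 0.1858
  −(0.50)·log₂(0.50) = 0.5000
  −(0.05)·log₂(0.05) = 0.2161
Sum: 0.5274 + 0.1858 + 0.5000 + 0.2161 = 1.429 bits.

1.429 bits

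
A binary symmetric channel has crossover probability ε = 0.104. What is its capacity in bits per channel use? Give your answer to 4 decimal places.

0.5185 bits

Binary symmetric channel: C = 1 − h₂(ε) where h₂ is the binary entropy function.
h₂(0.104) = −0.104·log₂0.104 − 0.896·log₂0.896 = 0.4815.
C = 1 − 0.4815 = 0.5185 bits per channel use.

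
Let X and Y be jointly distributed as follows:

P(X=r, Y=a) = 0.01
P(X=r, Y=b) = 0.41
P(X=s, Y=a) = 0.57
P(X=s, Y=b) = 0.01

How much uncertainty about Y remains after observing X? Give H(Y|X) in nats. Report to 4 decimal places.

0.0978 nats

Marginals: p(X) = (0.4200, 0.5800), p(Y) = (0.5800, 0.4200).
H(Y|X) = Σ p(X) · H(Y|X=·).
  X=r: p=0.4200, H(Y|X=r) = 0.1125
  X=s: p=0.5800, H(Y|X=s) = 0.0871
Weighted sum = 0.0978 nats.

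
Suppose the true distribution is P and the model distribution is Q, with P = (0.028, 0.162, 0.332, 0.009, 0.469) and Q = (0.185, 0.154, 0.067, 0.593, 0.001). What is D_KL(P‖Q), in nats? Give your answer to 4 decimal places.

D(P‖Q) = Σ p·ln(p/q).
  0.028·ln(0.028/0.185) = -0.05287
  0.162·ln(0.162/0.154) = 0.00820
  0.332·ln(0.332/0.067) = 0.53135
  0.009·ln(0.009/0.593) = -0.03769
  0.469·ln(0.469/0.001) = 2.88463
D(P‖Q) = 3.3336 nats.

3.3336 nats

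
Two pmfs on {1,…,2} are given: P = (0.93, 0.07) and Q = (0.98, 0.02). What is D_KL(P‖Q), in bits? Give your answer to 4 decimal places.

D(P‖Q) = Σ p·log₂(p/q).
  0.93·log₂(0.93/0.98) = -0.07026
  0.07·log₂(0.07/0.02) = 0.12651
D(P‖Q) = 0.0563 bits.

0.0563 bits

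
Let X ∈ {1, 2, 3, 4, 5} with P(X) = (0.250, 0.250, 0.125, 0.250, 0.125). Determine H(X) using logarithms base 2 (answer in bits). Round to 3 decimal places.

2.250 bits

H(X) = −Σ p·log₂ p.
  −(0.250)·log₂(0.250) = 0.5000
  −(0.250)·log₂(0.250) = 0.5000
  −(0.125)·log₂(0.125) = 0.3750
  −(0.250)·log₂(0.250) = 0.5000
  −(0.125)·log₂(0.125) = 0.3750
Sum: 0.5000 + 0.5000 + 0.3750 + 0.5000 + 0.3750 = 2.250 bits.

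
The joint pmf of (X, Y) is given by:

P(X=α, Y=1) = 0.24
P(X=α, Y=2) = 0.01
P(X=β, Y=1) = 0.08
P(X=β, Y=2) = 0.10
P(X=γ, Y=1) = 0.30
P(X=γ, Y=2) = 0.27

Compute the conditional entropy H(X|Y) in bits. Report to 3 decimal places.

1.257 bits

Chain rule: H(X|Y) = H(X,Y) − H(Y).
Marginals: p(X) = (0.2500, 0.1800, 0.5700), p(Y) = (0.6200, 0.3800).
H(X,Y) = 2.2154 bits; H(Y) = 0.9580 bits.
H(X|Y) = 2.2154 − 0.9580 = 1.257 bits.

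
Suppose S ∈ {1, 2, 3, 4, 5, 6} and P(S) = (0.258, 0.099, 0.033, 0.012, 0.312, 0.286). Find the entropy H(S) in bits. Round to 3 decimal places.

2.114 bits

H(S) = −Σ p·log₂ p.
  −(0.258)·log₂(0.258) = 0.5043
  −(0.099)·log₂(0.099) = 0.3303
  −(0.033)·log₂(0.033) = 0.1624
  −(0.012)·log₂(0.012) = 0.0766
  −(0.312)·log₂(0.312) = 0.5243
  −(0.286)·log₂(0.286) = 0.5165
Sum: 0.5043 + 0.3303 + 0.1624 + 0.0766 + 0.5243 + 0.5165 = 2.114 bits.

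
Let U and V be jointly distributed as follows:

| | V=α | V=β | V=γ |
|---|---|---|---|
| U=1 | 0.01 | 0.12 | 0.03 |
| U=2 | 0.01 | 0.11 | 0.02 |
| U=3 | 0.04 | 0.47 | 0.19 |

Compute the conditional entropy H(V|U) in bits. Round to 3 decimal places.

Chain rule: H(V|U) = H(U,V) − H(U).
Marginals: p(U) = (0.1600, 0.1400, 0.7000), p(V) = (0.0600, 0.7000, 0.2400).
H(U,V) = 2.2678 bits; H(U) = 1.1803 bits.
H(V|U) = 2.2678 − 1.1803 = 1.087 bits.

1.087 bits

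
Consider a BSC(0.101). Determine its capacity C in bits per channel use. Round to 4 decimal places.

0.5278 bits

Binary symmetric channel: C = 1 − h₂(ε) where h₂ is the binary entropy function.
h₂(0.101) = −0.101·log₂0.101 − 0.899·log₂0.899 = 0.4722.
C = 1 − 0.4722 = 0.5278 bits per channel use.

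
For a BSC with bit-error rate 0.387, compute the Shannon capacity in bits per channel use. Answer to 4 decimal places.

0.0372 bits

Binary symmetric channel: C = 1 − h₂(ε) where h₂ is the binary entropy function.
h₂(0.387) = −0.387·log₂0.387 − 0.613·log₂0.613 = 0.9628.
C = 1 − 0.9628 = 0.0372 bits per channel use.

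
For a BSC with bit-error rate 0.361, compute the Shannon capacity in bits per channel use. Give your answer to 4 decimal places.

Binary symmetric channel: C = 1 − h₂(ε) where h₂ is the binary entropy function.
h₂(0.361) = −0.361·log₂0.361 − 0.639·log₂0.639 = 0.9435.
C = 1 − 0.9435 = 0.0565 bits per channel use.

0.0565 bits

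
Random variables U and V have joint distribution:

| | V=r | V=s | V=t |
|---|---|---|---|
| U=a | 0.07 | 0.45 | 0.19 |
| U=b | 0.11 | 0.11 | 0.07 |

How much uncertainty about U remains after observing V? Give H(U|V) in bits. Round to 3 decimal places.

Chain rule: H(U|V) = H(U,V) − H(V).
Marginals: p(U) = (0.7100, 0.2900), p(V) = (0.1800, 0.5600, 0.2600).
H(U,V) = 2.2113 bits; H(V) = 1.4190 bits.
H(U|V) = 2.2113 − 1.4190 = 0.792 bits.

0.792 bits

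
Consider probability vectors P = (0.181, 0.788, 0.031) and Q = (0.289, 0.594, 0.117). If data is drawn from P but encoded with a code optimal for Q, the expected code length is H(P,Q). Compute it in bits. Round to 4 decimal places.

H(P,Q) = −Σ p·log₂ q.
  −0.181·log₂(0.289) = 0.32415
  −0.788·log₂(0.594) = 0.59215
  −0.031·log₂(0.117) = 0.09596
H(P,Q) = 1.0123 bits.

1.0123 bits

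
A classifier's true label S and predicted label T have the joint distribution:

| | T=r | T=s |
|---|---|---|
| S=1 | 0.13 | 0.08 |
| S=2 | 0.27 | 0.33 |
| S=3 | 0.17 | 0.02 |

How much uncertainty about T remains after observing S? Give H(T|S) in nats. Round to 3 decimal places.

0.616 nats

Chain rule: H(T|S) = H(S,T) − H(S).
Marginals: p(S) = (0.2100, 0.6000, 0.1900), p(T) = (0.5700, 0.4300).
H(S,T) = 1.5661 nats; H(S) = 0.9498 nats.
H(T|S) = 1.5661 − 0.9498 = 0.616 nats.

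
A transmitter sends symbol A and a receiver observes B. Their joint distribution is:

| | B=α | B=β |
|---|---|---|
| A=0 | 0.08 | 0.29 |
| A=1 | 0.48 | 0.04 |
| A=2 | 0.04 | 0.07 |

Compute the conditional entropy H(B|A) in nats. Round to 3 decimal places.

Marginals: p(A) = (0.3700, 0.5200, 0.1100), p(B) = (0.6000, 0.4000).
H(B|A) = Σ p(A) · H(B|A=·).
  A=0: p=0.3700, H(B|A=0) = 0.5221
  A=1: p=0.5200, H(B|A=1) = 0.2712
  A=2: p=0.1100, H(B|A=2) = 0.6555
Weighted sum = 0.406 nats.

0.406 nats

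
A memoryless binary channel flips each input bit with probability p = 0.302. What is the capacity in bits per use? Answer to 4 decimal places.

0.1163 bits

Binary symmetric channel: C = 1 − h₂(ε) where h₂ is the binary entropy function.
h₂(0.302) = −0.302·log₂0.302 − 0.698·log₂0.698 = 0.8837.
C = 1 − 0.8837 = 0.1163 bits per channel use.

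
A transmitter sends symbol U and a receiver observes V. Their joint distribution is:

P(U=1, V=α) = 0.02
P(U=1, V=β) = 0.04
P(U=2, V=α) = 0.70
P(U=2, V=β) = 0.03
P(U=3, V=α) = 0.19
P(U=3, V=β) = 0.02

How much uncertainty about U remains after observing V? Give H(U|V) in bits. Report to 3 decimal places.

0.942 bits

Marginals: p(U) = (0.0600, 0.7300, 0.2100), p(V) = (0.9100, 0.0900).
H(U|V) = Σ p(V) · H(U|V=·).
  V=α: p=0.9100, H(U|V=α) = 0.8841
  V=β: p=0.0900, H(U|V=β) = 1.5305
Weighted sum = 0.942 bits.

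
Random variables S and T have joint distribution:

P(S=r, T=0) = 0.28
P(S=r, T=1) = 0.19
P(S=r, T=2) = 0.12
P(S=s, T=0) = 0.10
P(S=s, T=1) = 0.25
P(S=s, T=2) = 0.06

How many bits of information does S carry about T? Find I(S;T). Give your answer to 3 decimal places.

Marginals: p(S) = (0.5900, 0.4100), p(T) = (0.3800, 0.4400, 0.1800).
I(S;T) = H(S) + H(T) − H(S,T).
H(S) = 0.9765, H(T) = 1.4969, H(S,T) = 2.4122.
I(S;T) = 0.9765 + 1.4969 − 2.4122 = 0.061 bits.

0.061 bits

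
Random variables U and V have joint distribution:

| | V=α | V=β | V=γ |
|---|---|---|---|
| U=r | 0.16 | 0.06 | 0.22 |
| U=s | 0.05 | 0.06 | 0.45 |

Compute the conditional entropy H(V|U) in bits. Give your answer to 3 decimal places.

Chain rule: H(V|U) = H(U,V) − H(U).
Marginals: p(U) = (0.4400, 0.5600), p(V) = (0.2100, 0.1200, 0.6700).
H(U,V) = 2.1252 bits; H(U) = 0.9896 bits.
H(V|U) = 2.1252 − 0.9896 = 1.136 bits.

1.136 bits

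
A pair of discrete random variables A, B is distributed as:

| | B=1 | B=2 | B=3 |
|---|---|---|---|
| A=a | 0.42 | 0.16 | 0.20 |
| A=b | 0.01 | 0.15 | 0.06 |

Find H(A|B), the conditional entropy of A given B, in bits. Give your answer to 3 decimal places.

0.581 bits

Chain rule: H(A|B) = H(A,B) − H(B).
Marginals: p(A) = (0.7800, 0.2200), p(B) = (0.4300, 0.3100, 0.2600).
H(A,B) = 2.1336 bits; H(B) = 1.5526 bits.
H(A|B) = 2.1336 − 1.5526 = 0.581 bits.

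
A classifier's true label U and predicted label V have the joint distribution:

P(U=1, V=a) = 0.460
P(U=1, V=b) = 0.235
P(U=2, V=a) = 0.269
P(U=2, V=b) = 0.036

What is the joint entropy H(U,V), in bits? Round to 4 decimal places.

1.6885 bits

H(U,V) = −Σ p(x,y)·log₂ p(x,y) over all 4 cells.
  cell (1,a): −0.460·log₂0.460 = 0.51534
  cell (1,b): −0.235·log₂0.235 = 0.49098
  cell (2,a): −0.269·log₂0.269 = 0.50957
  cell (2,b): −0.036·log₂0.036 = 0.17265
Sum = 1.6885 bits.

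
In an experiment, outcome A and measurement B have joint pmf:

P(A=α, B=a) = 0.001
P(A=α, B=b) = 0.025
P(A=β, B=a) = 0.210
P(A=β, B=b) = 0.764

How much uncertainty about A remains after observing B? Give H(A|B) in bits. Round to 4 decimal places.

0.1692 bits

Marginals: p(A) = (0.0260, 0.9740), p(B) = (0.2110, 0.7890).
H(A|B) = Σ p(B) · H(A|B=·).
  B=a: p=0.2110, H(A|B=a) = 0.0434
  B=b: p=0.7890, H(A|B=b) = 0.2028
Weighted sum = 0.1692 bits.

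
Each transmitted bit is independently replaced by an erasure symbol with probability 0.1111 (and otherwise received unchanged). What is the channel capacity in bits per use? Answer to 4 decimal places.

Binary erasure channel: capacity C = 1 − ε.
C = 1 − 0.1111 = 0.8889 bits per channel use.

0.8889 bits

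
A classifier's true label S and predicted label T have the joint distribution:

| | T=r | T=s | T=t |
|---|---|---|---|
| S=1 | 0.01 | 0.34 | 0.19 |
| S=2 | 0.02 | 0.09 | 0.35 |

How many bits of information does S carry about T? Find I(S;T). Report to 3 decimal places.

0.144 bits

Marginals: p(S) = (0.5400, 0.4600), p(T) = (0.0300, 0.4300, 0.5400).
I(S;T) = H(S) + H(T) − H(S,T).
H(S) = 0.9954, H(T) = 1.1554, H(S,T) = 2.0065.
I(S;T) = 0.9954 + 1.1554 − 2.0065 = 0.144 bits.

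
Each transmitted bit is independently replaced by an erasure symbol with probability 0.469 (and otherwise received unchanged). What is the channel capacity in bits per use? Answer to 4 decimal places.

0.5310 bits

Binary erasure channel: capacity C = 1 − ε.
C = 1 − 0.469 = 0.5310 bits per channel use.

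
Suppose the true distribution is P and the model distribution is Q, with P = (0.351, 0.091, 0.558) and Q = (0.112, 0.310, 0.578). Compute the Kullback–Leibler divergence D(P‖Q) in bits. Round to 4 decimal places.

D(P‖Q) = Σ p·log₂(p/q).
  0.351·log₂(0.351/0.112) = 0.57844
  0.091·log₂(0.091/0.310) = -0.16092
  0.558·log₂(0.558/0.578) = -0.02835
D(P‖Q) = 0.3892 bits.

0.3892 bits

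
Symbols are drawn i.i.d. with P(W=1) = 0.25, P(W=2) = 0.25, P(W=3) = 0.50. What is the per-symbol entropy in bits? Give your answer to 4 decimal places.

H(W) = −Σ p·log₂ p.
  −(0.25)·log₂(0.25) = 0.50000
  −(0.25)·log₂(0.25) = 0.50000
  −(0.50)·log₂(0.50) = 0.50000
Sum: 0.50000 + 0.50000 + 0.50000 = 1.5000 bits.

1.5000 bits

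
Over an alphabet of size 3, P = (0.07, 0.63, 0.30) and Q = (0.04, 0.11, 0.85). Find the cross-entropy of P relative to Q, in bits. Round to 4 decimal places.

2.4016 bits

H(P,Q) = −Σ p·log₂ q.
  −0.07·log₂(0.04) = 0.32507
  −0.63·log₂(0.11) = 2.00619
  −0.30·log₂(0.85) = 0.07034
H(P,Q) = 2.4016 bits.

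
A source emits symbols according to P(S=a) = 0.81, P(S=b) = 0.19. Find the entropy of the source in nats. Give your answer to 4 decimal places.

H(S) = −Σ p·ln p.
  −(0.81)·ln(0.81) = 0.17068
  −(0.19)·ln(0.19) = 0.31554
Sum: 0.17068 + 0.31554 = 0.4862 nats.

0.4862 nats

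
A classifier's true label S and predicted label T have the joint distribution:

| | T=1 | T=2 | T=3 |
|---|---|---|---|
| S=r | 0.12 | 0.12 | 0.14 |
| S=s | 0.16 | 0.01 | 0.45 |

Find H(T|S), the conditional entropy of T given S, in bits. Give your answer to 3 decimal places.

1.181 bits

Marginals: p(S) = (0.3800, 0.6200), p(T) = (0.2800, 0.1300, 0.5900).
H(T|S) = Σ p(S) · H(T|S=·).
  S=r: p=0.3800, H(T|S=r) = 1.5810
  S=s: p=0.6200, H(T|S=s) = 0.9359
Weighted sum = 1.181 bits.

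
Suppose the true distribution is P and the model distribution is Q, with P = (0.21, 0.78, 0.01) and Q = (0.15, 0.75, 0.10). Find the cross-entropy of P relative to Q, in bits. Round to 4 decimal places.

0.9317 bits

H(P,Q) = −Σ p·log₂ q.
  −0.21·log₂(0.15) = 0.57476
  −0.78·log₂(0.75) = 0.32373
  −0.01·log₂(0.10) = 0.03322
H(P,Q) = 0.9317 bits.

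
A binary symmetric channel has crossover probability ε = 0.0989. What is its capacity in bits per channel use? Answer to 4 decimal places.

Binary symmetric channel: C = 1 − h₂(ε) where h₂ is the binary entropy function.
h₂(0.0989) = −0.0989·log₂0.0989 − 0.9011·log₂0.9011 = 0.4655.
C = 1 − 0.4655 = 0.5345 bits per channel use.

0.5345 bits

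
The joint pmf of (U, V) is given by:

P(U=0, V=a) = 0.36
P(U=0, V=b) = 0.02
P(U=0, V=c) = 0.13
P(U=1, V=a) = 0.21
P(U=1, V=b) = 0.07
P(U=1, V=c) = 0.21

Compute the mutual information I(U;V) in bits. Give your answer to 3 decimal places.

Marginals: p(U) = (0.5100, 0.4900), p(V) = (0.5700, 0.0900, 0.3400).
I(U;V) = Σ p(x,y)·log₂[p(x,y)/(p(x)p(y))].
  (0,a): 0.36·log₂(1.2384) = 0.1110
  (0,b): 0.02·log₂(0.4357) = -0.0240
  (0,c): 0.13·log₂(0.7497) = -0.0540
  (1,a): 0.21·log₂(0.7519) = -0.0864
  (1,b): 0.07·log₂(1.5873) = 0.0467
  (1,c): 0.21·log₂(1.2605) = 0.0701
Sum = 0.063 bits.

0.063 bits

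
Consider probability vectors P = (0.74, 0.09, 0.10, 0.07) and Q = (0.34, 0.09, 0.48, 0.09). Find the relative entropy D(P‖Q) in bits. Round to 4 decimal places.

D(P‖Q) = Σ p·log₂(p/q).
  0.74·log₂(0.74/0.34) = 0.83027
  0.09·log₂(0.09/0.09) = 0.00000
  0.10·log₂(0.10/0.48) = -0.22630
  0.07·log₂(0.07/0.09) = -0.02538
D(P‖Q) = 0.5786 bits.

0.5786 bits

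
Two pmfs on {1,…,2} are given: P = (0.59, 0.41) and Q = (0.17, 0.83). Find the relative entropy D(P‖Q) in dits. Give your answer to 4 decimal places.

0.1933 dits

D(P‖Q) = Σ p·log₁₀(p/q).
  0.59·log₁₀(0.59/0.17) = 0.31884
  0.41·log₁₀(0.41/0.83) = -0.12558
D(P‖Q) = 0.1933 dits.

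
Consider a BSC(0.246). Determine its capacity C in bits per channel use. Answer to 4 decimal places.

Binary symmetric channel: C = 1 − h₂(ε) where h₂ is the binary entropy function.
h₂(0.246) = −0.246·log₂0.246 − 0.754·log₂0.754 = 0.8049.
C = 1 − 0.8049 = 0.1951 bits per channel use.

0.1951 bits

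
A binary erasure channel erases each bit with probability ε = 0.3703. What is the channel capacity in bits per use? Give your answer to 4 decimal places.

Binary erasure channel: capacity C = 1 − ε.
C = 1 − 0.3703 = 0.6297 bits per channel use.

0.6297 bits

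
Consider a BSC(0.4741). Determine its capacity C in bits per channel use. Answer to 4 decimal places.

Binary symmetric channel: C = 1 − h₂(ε) where h₂ is the binary entropy function.
h₂(0.4741) = −0.4741·log₂0.4741 − 0.5259·log₂0.5259 = 0.9981.
C = 1 − 0.9981 = 0.0019 bits per channel use.

0.0019 bits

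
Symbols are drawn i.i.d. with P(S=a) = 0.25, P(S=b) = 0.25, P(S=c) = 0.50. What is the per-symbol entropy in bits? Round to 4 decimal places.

H(S) = −Σ p·log₂ p.
  −(0.25)·log₂(0.25) = 0.50000
  −(0.25)·log₂(0.25) = 0.50000
  −(0.50)·log₂(0.50) = 0.50000
Sum: 0.50000 + 0.50000 + 0.50000 = 1.5000 bits.

1.5000 bits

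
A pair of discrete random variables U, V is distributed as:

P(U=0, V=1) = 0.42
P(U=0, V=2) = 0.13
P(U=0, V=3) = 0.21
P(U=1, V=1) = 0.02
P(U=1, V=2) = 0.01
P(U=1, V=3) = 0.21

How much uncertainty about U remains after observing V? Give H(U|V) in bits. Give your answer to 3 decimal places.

Marginals: p(U) = (0.7600, 0.2400), p(V) = (0.4400, 0.1400, 0.4200).
H(U|V) = Σ p(V) · H(U|V=·).
  V=1: p=0.4400, H(U|V=1) = 0.2668
  V=2: p=0.1400, H(U|V=2) = 0.3712
  V=3: p=0.4200, H(U|V=3) = 1.0000
Weighted sum = 0.589 bits.

0.589 bits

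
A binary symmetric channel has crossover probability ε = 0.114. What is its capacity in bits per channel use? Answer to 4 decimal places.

Binary symmetric channel: C = 1 − h₂(ε) where h₂ is the binary entropy function.
h₂(0.114) = −0.114·log₂0.114 − 0.886·log₂0.886 = 0.5119.
C = 1 − 0.5119 = 0.4881 bits per channel use.

0.4881 bits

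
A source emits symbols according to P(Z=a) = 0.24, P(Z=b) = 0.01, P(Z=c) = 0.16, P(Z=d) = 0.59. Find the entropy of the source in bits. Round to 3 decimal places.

1.433 bits

H(Z) = −Σ p·log₂ p.
  −(0.24)·log₂(0.24) = 0.4941
  −(0.01)·log₂(0.01) = 0.0664
  −(0.16)·log₂(0.16) = 0.4230
  −(0.59)·log₂(0.59) = 0.4491
Sum: 0.4941 + 0.0664 + 0.4230 + 0.4491 = 1.433 bits.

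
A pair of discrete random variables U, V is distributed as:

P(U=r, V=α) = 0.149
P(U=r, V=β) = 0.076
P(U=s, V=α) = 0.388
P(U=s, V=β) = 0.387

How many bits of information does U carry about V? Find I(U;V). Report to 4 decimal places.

0.0134 bits

Marginals: p(U) = (0.2250, 0.7750), p(V) = (0.5370, 0.4630).
I(U;V) = Σ p(x,y)·log₂[p(x,y)/(p(x)p(y))].
  (r,α): 0.149·log₂(1.2332) = 0.04506
  (r,β): 0.076·log₂(0.7295) = -0.03458
  (s,α): 0.388·log₂(0.9323) = -0.03924
  (s,β): 0.387·log₂(1.0785) = 0.04220
Sum = 0.0134 bits.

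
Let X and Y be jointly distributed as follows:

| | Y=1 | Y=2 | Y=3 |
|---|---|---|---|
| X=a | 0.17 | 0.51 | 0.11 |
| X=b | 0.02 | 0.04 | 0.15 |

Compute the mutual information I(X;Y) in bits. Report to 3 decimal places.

0.187 bits

Marginals: p(X) = (0.7900, 0.2100), p(Y) = (0.1900, 0.5500, 0.2600).
I(X;Y) = Σ p(x,y)·log₂[p(x,y)/(p(x)p(y))].
  (a,1): 0.17·log₂(1.1326) = 0.0305
  (a,2): 0.51·log₂(1.1738) = 0.1179
  (a,3): 0.11·log₂(0.5355) = -0.0991
  (b,1): 0.02·log₂(0.5013) = -0.0199
  (b,2): 0.04·log₂(0.3463) = -0.0612
  (b,3): 0.15·log₂(2.7473) = 0.2187
Sum = 0.187 bits.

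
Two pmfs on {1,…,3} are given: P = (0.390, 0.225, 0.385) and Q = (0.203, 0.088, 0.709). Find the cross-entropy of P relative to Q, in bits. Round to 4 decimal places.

1.8771 bits

H(P,Q) = −Σ p·log₂ q.
  −0.390·log₂(0.203) = 0.89717
  −0.225·log₂(0.088) = 0.78893
  −0.385·log₂(0.709) = 0.19101
H(P,Q) = 1.8771 bits.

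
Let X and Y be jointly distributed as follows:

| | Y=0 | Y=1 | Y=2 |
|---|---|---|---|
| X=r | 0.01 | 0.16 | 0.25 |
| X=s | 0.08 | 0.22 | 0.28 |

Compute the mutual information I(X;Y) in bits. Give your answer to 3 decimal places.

0.034 bits

Marginals: p(X) = (0.4200, 0.5800), p(Y) = (0.0900, 0.3800, 0.5300).
I(X;Y) = Σ p(x,y)·log₂[p(x,y)/(p(x)p(y))].
  (r,0): 0.01·log₂(0.2646) = -0.0192
  (r,1): 0.16·log₂(1.0025) = 0.0006
  (r,2): 0.25·log₂(1.1231) = 0.0419
  (s,0): 0.08·log₂(1.5326) = 0.0493
  (s,1): 0.22·log₂(0.9982) = -0.0006
  (s,2): 0.28·log₂(0.9109) = -0.0377
Sum = 0.034 bits.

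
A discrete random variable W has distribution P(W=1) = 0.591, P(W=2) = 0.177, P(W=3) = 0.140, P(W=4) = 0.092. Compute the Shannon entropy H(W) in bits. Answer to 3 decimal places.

H(W) = −Σ p·log₂ p.
  −(0.591)·log₂(0.591) = 0.4484
  −(0.177)·log₂(0.177) = 0.4422
  −(0.140)·log₂(0.140) = 0.3971
  −(0.092)·log₂(0.092) = 0.3167
Sum: 0.4484 + 0.4422 + 0.3971 + 0.3167 = 1.604 bits.

1.604 bits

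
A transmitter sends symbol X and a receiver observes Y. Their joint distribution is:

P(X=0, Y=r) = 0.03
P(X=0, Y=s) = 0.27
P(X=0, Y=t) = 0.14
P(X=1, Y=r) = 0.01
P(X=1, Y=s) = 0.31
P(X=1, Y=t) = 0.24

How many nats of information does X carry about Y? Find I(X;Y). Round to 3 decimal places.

0.013 nats

Marginals: p(X) = (0.4400, 0.5600), p(Y) = (0.0400, 0.5800, 0.3800).
I(X;Y) = Σ p(x,y)·ln[p(x,y)/(p(x)p(y))].
  (0,r): 0.03·ln(1.7045) = 0.0160
  (0,s): 0.27·ln(1.0580) = 0.0152
  (0,t): 0.14·ln(0.8373) = -0.0249
  (1,r): 0.01·ln(0.4464) = -0.0081
  (1,s): 0.31·ln(0.9544) = -0.0145
  (1,t): 0.24·ln(1.1278) = 0.0289
Sum = 0.013 nats.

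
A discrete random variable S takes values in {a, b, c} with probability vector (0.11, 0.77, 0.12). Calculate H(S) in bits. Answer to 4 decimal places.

1.0077 bits

H(S) = −Σ p·log₂ p.
  −(0.11)·log₂(0.11) = 0.35029
  −(0.77)·log₂(0.77) = 0.29034
  −(0.12)·log₂(0.12) = 0.36707
Sum: 0.35029 + 0.29034 + 0.36707 = 1.0077 bits.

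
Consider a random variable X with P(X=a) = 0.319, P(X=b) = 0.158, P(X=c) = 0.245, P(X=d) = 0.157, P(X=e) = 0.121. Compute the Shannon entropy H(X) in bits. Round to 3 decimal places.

2.232 bits

H(X) = −Σ p·log₂ p.
  −(0.319)·log₂(0.319) = 0.5258
  −(0.158)·log₂(0.158) = 0.4206
  −(0.245)·log₂(0.245) = 0.4971
  −(0.157)·log₂(0.157) = 0.4194
  −(0.121)·log₂(0.121) = 0.3687
Sum: 0.5258 + 0.4206 + 0.4971 + 0.4194 + 0.3687 = 2.232 bits.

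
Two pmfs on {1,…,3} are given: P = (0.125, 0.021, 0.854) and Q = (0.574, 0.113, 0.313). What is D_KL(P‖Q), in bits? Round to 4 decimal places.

0.9108 bits

D(P‖Q) = Σ p·log₂(p/q).
  0.125·log₂(0.125/0.574) = -0.27489
  0.021·log₂(0.021/0.113) = -0.05099
  0.854·log₂(0.854/0.313) = 1.23665
D(P‖Q) = 0.9108 bits.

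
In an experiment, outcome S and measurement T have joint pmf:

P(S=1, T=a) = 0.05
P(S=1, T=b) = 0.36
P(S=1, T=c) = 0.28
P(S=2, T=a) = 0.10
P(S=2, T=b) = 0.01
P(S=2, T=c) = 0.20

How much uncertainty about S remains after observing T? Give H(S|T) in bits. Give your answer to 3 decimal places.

0.674 bits

Chain rule: H(S|T) = H(S,T) − H(T).
Marginals: p(S) = (0.6900, 0.3100), p(T) = (0.1500, 0.3700, 0.4800).
H(S,T) = 2.1239 bits; H(T) = 1.4495 bits.
H(S|T) = 2.1239 − 1.4495 = 0.674 bits.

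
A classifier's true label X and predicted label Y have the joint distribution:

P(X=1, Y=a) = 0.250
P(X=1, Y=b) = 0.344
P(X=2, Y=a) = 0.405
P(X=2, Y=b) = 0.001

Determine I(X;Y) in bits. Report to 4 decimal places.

Marginals: p(X) = (0.5940, 0.4060), p(Y) = (0.6550, 0.3450).
I(X;Y) = Σ p(x,y)·log₂[p(x,y)/(p(x)p(y))].
  (1,a): 0.250·log₂(0.6426) = -0.15953
  (1,b): 0.344·log₂(1.6786) = 0.25706
  (2,a): 0.405·log₂(1.5230) = 0.24578
  (2,b): 0.001·log₂(0.0071) = -0.00713
Sum = 0.3362 bits.

0.3362 bits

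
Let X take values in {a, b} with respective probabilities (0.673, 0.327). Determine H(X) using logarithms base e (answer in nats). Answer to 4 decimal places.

0.6320 nats

H(X) = −Σ p·ln p.
  −(0.673)·ln(0.673) = 0.26651
  −(0.327)·ln(0.327) = 0.36552
Sum: 0.26651 + 0.36552 = 0.6320 nats.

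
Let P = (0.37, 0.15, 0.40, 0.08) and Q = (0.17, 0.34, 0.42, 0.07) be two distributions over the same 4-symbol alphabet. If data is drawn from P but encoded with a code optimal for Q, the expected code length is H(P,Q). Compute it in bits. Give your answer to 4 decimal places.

1.9869 bits

H(P,Q) = −Σ p·log₂ q.
  −0.37·log₂(0.17) = 0.94587
  −0.15·log₂(0.34) = 0.23346
  −0.40·log₂(0.42) = 0.50062
  −0.08·log₂(0.07) = 0.30692
H(P,Q) = 1.9869 bits.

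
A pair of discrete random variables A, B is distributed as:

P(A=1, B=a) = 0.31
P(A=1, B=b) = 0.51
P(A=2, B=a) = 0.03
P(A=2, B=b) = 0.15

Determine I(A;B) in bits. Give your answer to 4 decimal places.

0.0234 bits

Marginals: p(A) = (0.8200, 0.1800), p(B) = (0.3400, 0.6600).
I(A;B) = Σ p(x,y)·log₂[p(x,y)/(p(x)p(y))].
  (1,a): 0.31·log₂(1.1119) = 0.04744
  (1,b): 0.51·log₂(0.9424) = -0.04369
  (2,a): 0.03·log₂(0.4902) = -0.03086
  (2,b): 0.15·log₂(1.2626) = 0.05046
Sum = 0.0234 bits.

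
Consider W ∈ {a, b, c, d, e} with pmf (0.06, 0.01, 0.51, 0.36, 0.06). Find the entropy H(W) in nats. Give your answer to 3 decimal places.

1.095 nats

H(W) = −Σ p·ln p.
  −(0.06)·ln(0.06) = 0.1688
  −(0.01)·ln(0.01) = 0.0461
  −(0.51)·ln(0.51) = 0.3434
  −(0.36)·ln(0.36) = 0.3678
  −(0.06)·ln(0.06) = 0.1688
Sum: 0.1688 + 0.0461 + 0.3434 + 0.3678 + 0.1688 = 1.095 nats.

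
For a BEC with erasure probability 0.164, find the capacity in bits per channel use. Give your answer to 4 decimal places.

Binary erasure channel: capacity C = 1 − ε.
C = 1 − 0.164 = 0.8360 bits per channel use.

0.8360 bits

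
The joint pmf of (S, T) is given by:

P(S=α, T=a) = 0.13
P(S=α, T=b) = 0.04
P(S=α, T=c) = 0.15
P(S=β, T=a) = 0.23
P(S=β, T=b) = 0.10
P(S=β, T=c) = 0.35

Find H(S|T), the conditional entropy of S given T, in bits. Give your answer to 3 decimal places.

Chain rule: H(S|T) = H(S,T) − H(T).
Marginals: p(S) = (0.3200, 0.6800), p(T) = (0.3600, 0.1400, 0.5000).
H(S,T) = 2.3289 bits; H(T) = 1.4277 bits.
H(S|T) = 2.3289 − 1.4277 = 0.901 bits.

0.901 bits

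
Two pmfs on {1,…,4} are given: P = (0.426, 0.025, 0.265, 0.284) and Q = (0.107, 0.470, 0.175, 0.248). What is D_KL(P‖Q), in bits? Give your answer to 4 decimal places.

D(P‖Q) = Σ p·log₂(p/q).
  0.426·log₂(0.426/0.107) = 0.84912
  0.025·log₂(0.025/0.470) = -0.10582
  0.265·log₂(0.265/0.175) = 0.15864
  0.284·log₂(0.284/0.248) = 0.05554
D(P‖Q) = 0.9575 bits.

0.9575 bits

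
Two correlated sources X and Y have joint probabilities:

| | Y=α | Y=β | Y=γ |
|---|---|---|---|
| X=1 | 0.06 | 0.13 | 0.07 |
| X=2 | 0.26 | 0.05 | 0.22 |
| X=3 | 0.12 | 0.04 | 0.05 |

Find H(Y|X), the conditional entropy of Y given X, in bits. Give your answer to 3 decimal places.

1.402 bits

Marginals: p(X) = (0.2600, 0.5300, 0.2100), p(Y) = (0.4400, 0.2200, 0.3400).
H(Y|X) = Σ p(X) · H(Y|X=·).
  X=1: p=0.2600, H(Y|X=1) = 1.4979
  X=2: p=0.5300, H(Y|X=2) = 1.3519
  X=3: p=0.2100, H(Y|X=3) = 1.4100
Weighted sum = 1.402 bits.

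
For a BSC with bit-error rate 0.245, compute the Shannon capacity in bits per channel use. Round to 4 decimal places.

Binary symmetric channel: C = 1 − h₂(ε) where h₂ is the binary entropy function.
h₂(0.245) = −0.245·log₂0.245 − 0.755·log₂0.755 = 0.8033.
C = 1 − 0.8033 = 0.1967 bits per channel use.

0.1967 bits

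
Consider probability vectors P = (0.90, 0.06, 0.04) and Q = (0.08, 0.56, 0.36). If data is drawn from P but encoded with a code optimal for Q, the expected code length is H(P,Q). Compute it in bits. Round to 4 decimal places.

H(P,Q) = −Σ p·log₂ q.
  −0.90·log₂(0.08) = 3.27947
  −0.06·log₂(0.56) = 0.05019
  −0.04·log₂(0.36) = 0.05896
H(P,Q) = 3.3886 bits.

3.3886 bits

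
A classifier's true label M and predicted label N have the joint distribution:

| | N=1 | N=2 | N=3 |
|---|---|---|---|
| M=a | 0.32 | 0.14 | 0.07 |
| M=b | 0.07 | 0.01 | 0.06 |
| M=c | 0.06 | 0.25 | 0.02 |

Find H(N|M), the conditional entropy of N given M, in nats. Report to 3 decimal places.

Marginals: p(M) = (0.5300, 0.1400, 0.3300), p(N) = (0.4500, 0.4000, 0.1500).
H(N|M) = Σ p(M) · H(N|M=·).
  M=a: p=0.5300, H(N|M=a) = 0.9237
  M=b: p=0.1400, H(N|M=b) = 0.8982
  M=c: p=0.3300, H(N|M=c) = 0.6902
Weighted sum = 0.843 nats.

0.843 nats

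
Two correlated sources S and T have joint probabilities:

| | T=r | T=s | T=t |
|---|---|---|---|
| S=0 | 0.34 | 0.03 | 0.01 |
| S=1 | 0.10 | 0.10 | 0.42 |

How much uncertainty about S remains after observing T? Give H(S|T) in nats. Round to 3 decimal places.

0.354 nats

Chain rule: H(S|T) = H(S,T) − H(T).
Marginals: p(S) = (0.3800, 0.6200), p(T) = (0.4400, 0.1300, 0.4300).
H(S,T) = 1.3429 nats; H(T) = 0.9894 nats.
H(S|T) = 1.3429 − 0.9894 = 0.354 nats.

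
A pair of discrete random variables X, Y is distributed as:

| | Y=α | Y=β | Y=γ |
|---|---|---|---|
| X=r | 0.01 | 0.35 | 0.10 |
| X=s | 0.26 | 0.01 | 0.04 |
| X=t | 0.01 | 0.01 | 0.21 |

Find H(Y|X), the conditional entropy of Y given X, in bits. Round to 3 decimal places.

0.765 bits

Chain rule: H(Y|X) = H(X,Y) − H(X).
Marginals: p(X) = (0.4600, 0.3100, 0.2300), p(Y) = (0.2800, 0.3700, 0.3500).
H(X,Y) = 2.2919 bits; H(X) = 1.5268 bits.
H(Y|X) = 2.2919 − 1.5268 = 0.765 bits.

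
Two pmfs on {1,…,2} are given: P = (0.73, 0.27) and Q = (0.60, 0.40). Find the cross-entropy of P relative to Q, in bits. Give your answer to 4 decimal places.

0.8949 bits

H(P,Q) = −Σ p·log₂ q.
  −0.73·log₂(0.60) = 0.53798
  −0.27·log₂(0.40) = 0.35692
H(P,Q) = 0.8949 bits.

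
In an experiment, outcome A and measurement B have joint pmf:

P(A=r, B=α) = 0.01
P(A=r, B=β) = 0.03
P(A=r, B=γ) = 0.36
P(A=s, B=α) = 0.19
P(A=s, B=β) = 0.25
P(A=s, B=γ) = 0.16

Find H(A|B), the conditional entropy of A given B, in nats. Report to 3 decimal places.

Chain rule: H(A|B) = H(A,B) − H(B).
Marginals: p(A) = (0.4000, 0.6000), p(B) = (0.2000, 0.2800, 0.5200).
H(A,B) = 1.4744 nats; H(B) = 1.0184 nats.
H(A|B) = 1.4744 − 1.0184 = 0.456 nats.

0.456 nats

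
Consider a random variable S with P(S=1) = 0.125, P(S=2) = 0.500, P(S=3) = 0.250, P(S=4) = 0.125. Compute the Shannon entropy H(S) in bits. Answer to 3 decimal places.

1.750 bits

H(S) = −Σ p·log₂ p.
  −(0.125)·log₂(0.125) = 0.3750
  −(0.500)·log₂(0.500) = 0.5000
  −(0.250)·log₂(0.250) = 0.5000
  −(0.125)·log₂(0.125) = 0.3750
Sum: 0.3750 + 0.5000 + 0.5000 + 0.3750 = 1.750 bits.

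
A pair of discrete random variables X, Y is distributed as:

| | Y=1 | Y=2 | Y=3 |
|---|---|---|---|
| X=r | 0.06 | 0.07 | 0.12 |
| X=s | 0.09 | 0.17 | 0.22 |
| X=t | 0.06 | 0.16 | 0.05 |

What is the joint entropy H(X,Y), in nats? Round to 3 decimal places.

H(X,Y) = −Σ p(x,y)·ln p(x,y) over all 9 cells.
  cell (r,1): −0.06·ln0.06 = 0.1688
  cell (r,2): −0.07·ln0.07 = 0.1861
  cell (r,3): −0.12·ln0.12 = 0.2544
  cell (s,1): −0.09·ln0.09 = 0.2167
  cell (s,2): −0.17·ln0.17 = 0.3012
  cell (s,3): −0.22·ln0.22 = 0.3331
  cell (t,1): −0.06·ln0.06 = 0.1688
  cell (t,2): −0.16·ln0.16 = 0.2932
  cell (t,3): −0.05·ln0.05 = 0.1498
Sum = 2.072 nats.

2.072 nats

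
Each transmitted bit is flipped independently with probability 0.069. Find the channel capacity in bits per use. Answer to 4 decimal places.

0.6378 bits

Binary symmetric channel: C = 1 − h₂(ε) where h₂ is the binary entropy function.
h₂(0.069) = −0.069·log₂0.069 − 0.931·log₂0.931 = 0.3622.
C = 1 − 0.3622 = 0.6378 bits per channel use.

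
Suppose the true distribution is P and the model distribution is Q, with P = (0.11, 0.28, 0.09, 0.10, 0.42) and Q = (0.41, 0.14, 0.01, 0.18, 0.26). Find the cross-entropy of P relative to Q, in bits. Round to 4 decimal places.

H(P,Q) = −Σ p·log₂ q.
  −0.11·log₂(0.41) = 0.14149
  −0.28·log₂(0.14) = 0.79422
  −0.09·log₂(0.01) = 0.59795
  −0.10·log₂(0.18) = 0.24739
  −0.42·log₂(0.26) = 0.81623
H(P,Q) = 2.5973 bits.

2.5973 bits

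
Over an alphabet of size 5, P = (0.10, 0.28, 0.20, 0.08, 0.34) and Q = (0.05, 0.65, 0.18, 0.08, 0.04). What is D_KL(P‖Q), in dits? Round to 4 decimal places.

0.2528 dits

D(P‖Q) = Σ p·log₁₀(p/q).
  0.10·log₁₀(0.10/0.05) = 0.03010
  0.28·log₁₀(0.28/0.65) = -0.10241
  0.20·log₁₀(0.20/0.18) = 0.00915
  0.08·log₁₀(0.08/0.08) = 0.00000
  0.34·log₁₀(0.34/0.04) = 0.31600
D(P‖Q) = 0.2528 dits.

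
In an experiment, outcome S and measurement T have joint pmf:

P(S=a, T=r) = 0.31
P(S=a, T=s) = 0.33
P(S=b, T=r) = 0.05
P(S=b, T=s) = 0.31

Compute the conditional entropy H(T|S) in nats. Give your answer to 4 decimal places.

Marginals: p(S) = (0.6400, 0.3600), p(T) = (0.3600, 0.6400).
H(T|S) = Σ p(S) · H(T|S=·).
  S=a: p=0.6400, H(T|S=a) = 0.6927
  S=b: p=0.3600, H(T|S=b) = 0.4029
Weighted sum = 0.5884 nats.

0.5884 nats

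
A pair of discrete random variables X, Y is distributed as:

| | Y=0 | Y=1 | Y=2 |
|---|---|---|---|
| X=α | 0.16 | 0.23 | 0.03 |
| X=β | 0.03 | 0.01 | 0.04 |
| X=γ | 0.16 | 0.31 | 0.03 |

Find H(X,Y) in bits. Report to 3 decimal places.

H(X,Y) = −Σ p(x,y)·log₂ p(x,y) over all 9 cells.
  cell (α,0): −0.16·log₂0.16 = 0.4230
  cell (α,1): −0.23·log₂0.23 = 0.4877
  cell (α,2): −0.03·log₂0.03 = 0.1518
  cell (β,0): −0.03·log₂0.03 = 0.1518
  cell (β,1): −0.01·log₂0.01 = 0.0664
  cell (β,2): −0.04·log₂0.04 = 0.1858
  cell (γ,0): −0.16·log₂0.16 = 0.4230
  cell (γ,1): −0.31·log₂0.31 = 0.5238
  cell (γ,2): −0.03·log₂0.03 = 0.1518
Sum = 2.565 bits.

2.565 bits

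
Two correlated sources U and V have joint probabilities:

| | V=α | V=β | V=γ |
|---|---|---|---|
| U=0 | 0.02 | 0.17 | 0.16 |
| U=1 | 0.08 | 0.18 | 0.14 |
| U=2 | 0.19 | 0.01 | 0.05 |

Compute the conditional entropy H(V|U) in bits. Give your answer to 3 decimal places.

Chain rule: H(V|U) = H(U,V) − H(U).
Marginals: p(U) = (0.3500, 0.4000, 0.2500), p(V) = (0.2900, 0.3600, 0.3500).
H(U,V) = 2.8422 bits; H(U) = 1.5589 bits.
H(V|U) = 2.8422 − 1.5589 = 1.283 bits.

1.283 bits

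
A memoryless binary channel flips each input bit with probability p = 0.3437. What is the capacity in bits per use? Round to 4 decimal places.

0.0717 bits

Binary symmetric channel: C = 1 − h₂(ε) where h₂ is the binary entropy function.
h₂(0.3437) = −0.3437·log₂0.3437 − 0.6563·log₂0.6563 = 0.9283.
C = 1 − 0.9283 = 0.0717 bits per channel use.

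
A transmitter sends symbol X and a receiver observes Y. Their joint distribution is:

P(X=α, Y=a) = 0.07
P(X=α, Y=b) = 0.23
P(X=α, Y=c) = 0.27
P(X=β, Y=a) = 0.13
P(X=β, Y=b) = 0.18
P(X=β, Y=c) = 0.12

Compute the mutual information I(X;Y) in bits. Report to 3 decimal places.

0.046 bits

Marginals: p(X) = (0.5700, 0.4300), p(Y) = (0.2000, 0.4100, 0.3900).
I(X;Y) = Σ p(x,y)·log₂[p(x,y)/(p(x)p(y))].
  (α,a): 0.07·log₂(0.6140) = -0.0493
  (α,b): 0.23·log₂(0.9842) = -0.0053
  (α,c): 0.27·log₂(1.2146) = 0.0757
  (β,a): 0.13·log₂(1.5116) = 0.0775
  (β,b): 0.18·log₂(1.0210) = 0.0054
  (β,c): 0.12·log₂(0.7156) = -0.0579
Sum = 0.046 bits.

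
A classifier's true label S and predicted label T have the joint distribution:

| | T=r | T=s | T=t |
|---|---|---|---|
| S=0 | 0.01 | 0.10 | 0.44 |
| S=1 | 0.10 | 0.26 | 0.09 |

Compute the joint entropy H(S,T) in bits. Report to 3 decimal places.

2.070 bits

H(S,T) = −Σ p(x,y)·log₂ p(x,y) over all 6 cells.
  cell (0,r): −0.01·log₂0.01 = 0.0664
  cell (0,s): −0.10·log₂0.10 = 0.3322
  cell (0,t): −0.44·log₂0.44 = 0.5211
  cell (1,r): −0.10·log₂0.10 = 0.3322
  cell (1,s): −0.26·log₂0.26 = 0.5053
  cell (1,t): −0.09·log₂0.09 = 0.3127
Sum = 2.070 bits.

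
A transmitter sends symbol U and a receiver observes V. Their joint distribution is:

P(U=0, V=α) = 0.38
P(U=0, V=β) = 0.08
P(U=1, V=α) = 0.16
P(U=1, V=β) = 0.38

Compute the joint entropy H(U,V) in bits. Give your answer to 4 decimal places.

1.7754 bits

H(U,V) = −Σ p(x,y)·log₂ p(x,y) over all 4 cells.
  cell (0,α): −0.38·log₂0.38 = 0.53045
  cell (0,β): −0.08·log₂0.08 = 0.29151
  cell (1,α): −0.16·log₂0.16 = 0.42302
  cell (1,β): −0.38·log₂0.38 = 0.53045
Sum = 1.7754 bits.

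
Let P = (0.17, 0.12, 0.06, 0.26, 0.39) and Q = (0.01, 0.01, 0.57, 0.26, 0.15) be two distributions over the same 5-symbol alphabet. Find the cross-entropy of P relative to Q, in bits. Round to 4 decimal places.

H(P,Q) = −Σ p·log₂ q.
  −0.17·log₂(0.01) = 1.12946
  −0.12·log₂(0.01) = 0.79726
  −0.06·log₂(0.57) = 0.04866
  −0.26·log₂(0.26) = 0.50529
  −0.39·log₂(0.15) = 1.06742
H(P,Q) = 3.5481 bits.

3.5481 bits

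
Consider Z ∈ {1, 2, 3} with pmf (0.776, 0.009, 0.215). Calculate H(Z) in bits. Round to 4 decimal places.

H(Z) = −Σ p·log₂ p.
  −(0.776)·log₂(0.776) = 0.28392
  −(0.009)·log₂(0.009) = 0.06116
  −(0.215)·log₂(0.215) = 0.47678
Sum: 0.28392 + 0.06116 + 0.47678 = 0.8219 bits.

0.8219 bits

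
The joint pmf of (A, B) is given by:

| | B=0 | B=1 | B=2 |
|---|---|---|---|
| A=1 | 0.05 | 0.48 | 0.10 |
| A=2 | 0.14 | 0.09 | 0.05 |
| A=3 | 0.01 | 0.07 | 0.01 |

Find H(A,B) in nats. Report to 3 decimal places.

1.652 nats

H(A,B) = −Σ p(x,y)·ln p(x,y) over all 9 cells.
  cell (1,0): −0.05·ln0.05 = 0.1498
  cell (1,1): −0.48·ln0.48 = 0.3523
  cell (1,2): −0.10·ln0.10 = 0.2303
  cell (2,0): −0.14·ln0.14 = 0.2753
  cell (2,1): −0.09·ln0.09 = 0.2167
  cell (2,2): −0.05·ln0.05 = 0.1498
  cell (3,0): −0.01·ln0.01 = 0.0461
  cell (3,1): −0.07·ln0.07 = 0.1861
  cell (3,2): −0.01·ln0.01 = 0.0461
Sum = 1.652 nats.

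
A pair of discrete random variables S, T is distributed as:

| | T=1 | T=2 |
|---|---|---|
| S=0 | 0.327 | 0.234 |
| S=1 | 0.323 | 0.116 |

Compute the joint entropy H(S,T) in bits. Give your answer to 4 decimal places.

1.9048 bits

H(S,T) = −Σ p(x,y)·log₂ p(x,y) over all 4 cells.
  cell (0,1): −0.327·log₂0.327 = 0.52733
  cell (0,2): −0.234·log₂0.234 = 0.49033
  cell (1,1): −0.323·log₂0.323 = 0.52662
  cell (1,2): −0.116·log₂0.116 = 0.36051
Sum = 1.9048 bits.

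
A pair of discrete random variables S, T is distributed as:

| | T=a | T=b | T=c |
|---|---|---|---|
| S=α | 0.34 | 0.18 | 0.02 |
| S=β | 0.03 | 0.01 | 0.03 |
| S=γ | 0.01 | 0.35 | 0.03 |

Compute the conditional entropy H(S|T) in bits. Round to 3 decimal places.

0.904 bits

Marginals: p(S) = (0.5400, 0.0700, 0.3900), p(T) = (0.3800, 0.5400, 0.0800).
H(S|T) = Σ p(T) · H(S|T=·).
  T=a: p=0.3800, H(S|T=a) = 0.5709
  T=b: p=0.5400, H(S|T=b) = 1.0404
  T=c: p=0.0800, H(S|T=c) = 1.5613
Weighted sum = 0.904 bits.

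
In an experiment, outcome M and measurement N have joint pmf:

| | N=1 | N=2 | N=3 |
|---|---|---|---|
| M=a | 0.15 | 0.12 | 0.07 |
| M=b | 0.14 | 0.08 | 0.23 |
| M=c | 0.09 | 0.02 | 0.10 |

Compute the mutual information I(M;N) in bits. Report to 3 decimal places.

0.080 bits

Marginals: p(M) = (0.3400, 0.4500, 0.2100), p(N) = (0.3800, 0.2200, 0.4000).
I(M;N) = H(M) + H(N) − H(M,N).
H(M) = 1.5204, H(N) = 1.5398, H(M,N) = 2.9802.
I(M;N) = 1.5204 + 1.5398 − 2.9802 = 0.080 bits.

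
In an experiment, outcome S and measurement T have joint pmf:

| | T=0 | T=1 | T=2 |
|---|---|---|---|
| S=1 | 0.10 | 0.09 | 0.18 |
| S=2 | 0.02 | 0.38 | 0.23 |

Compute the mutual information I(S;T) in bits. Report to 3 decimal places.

Marginals: p(S) = (0.3700, 0.6300), p(T) = (0.1200, 0.4700, 0.4100).
I(S;T) = H(S) + H(T) − H(S,T).
H(S) = 0.9507, H(T) = 1.4064, H(S,T) = 2.2212.
I(S;T) = 0.9507 + 1.4064 − 2.2212 = 0.136 bits.

0.136 bits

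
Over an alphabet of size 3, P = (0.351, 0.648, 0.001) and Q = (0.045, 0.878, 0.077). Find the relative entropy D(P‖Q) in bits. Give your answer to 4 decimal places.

0.7499 bits

D(P‖Q) = Σ p·log₂(p/q).
  0.351·log₂(0.351/0.045) = 1.04018
  0.648·log₂(0.648/0.878) = -0.28397
  0.001·log₂(0.001/0.077) = -0.00627
D(P‖Q) = 0.7499 bits.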